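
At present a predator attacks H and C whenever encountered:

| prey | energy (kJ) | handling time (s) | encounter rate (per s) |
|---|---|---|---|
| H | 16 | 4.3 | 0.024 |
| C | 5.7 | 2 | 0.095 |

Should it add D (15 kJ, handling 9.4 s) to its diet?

Yes

Current rate: (0.024×16 + 0.095×5.7)/(1 + 0.024×4.3 + 0.095×2) = 0.7157 kJ/s.
Profitability of D: 15/9.4 = 1.596 kJ/s.
1.596 > 0.7157, so adding D raises the average — include it.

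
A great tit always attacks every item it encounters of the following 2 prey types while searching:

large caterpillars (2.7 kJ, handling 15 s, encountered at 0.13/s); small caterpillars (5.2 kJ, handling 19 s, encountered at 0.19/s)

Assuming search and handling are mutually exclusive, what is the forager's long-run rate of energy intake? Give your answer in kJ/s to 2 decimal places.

R = (0.13×2.7 + 0.19×5.2) / (1 + 0.13×15 + 0.19×19) = 1.339/6.56 = 0.2041 kJ/s.

0.20 kJ/s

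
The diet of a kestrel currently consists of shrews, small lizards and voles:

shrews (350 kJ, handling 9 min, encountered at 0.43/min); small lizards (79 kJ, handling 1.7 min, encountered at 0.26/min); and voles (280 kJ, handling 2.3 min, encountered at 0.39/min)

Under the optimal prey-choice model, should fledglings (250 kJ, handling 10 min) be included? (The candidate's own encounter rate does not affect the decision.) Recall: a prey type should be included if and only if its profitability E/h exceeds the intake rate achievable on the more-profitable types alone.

Current rate: (0.43×350 + 0.26×79 + 0.39×280)/(1 + 0.43×9 + 0.26×1.7 + 0.39×2.3) = 45.13 kJ/min.
Profitability of fledglings: 250/10 = 25 kJ/min.
Since 25 < R, time spent handling fledglings is better spent searching.

No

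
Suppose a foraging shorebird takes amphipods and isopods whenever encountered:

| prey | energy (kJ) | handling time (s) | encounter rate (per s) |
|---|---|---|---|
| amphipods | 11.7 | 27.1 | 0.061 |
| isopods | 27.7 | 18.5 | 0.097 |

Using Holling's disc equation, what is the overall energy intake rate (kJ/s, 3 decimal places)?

0.765 kJ/s

Energy encountered per unit search time: 0.061×11.7 + 0.097×27.7 = 3.401 kJ/s.
Handling time per unit search time: 0.061×27.1 + 0.097×18.5 = 3.448.
Rate = 3.401/(1 + 3.448) = 0.7646 kJ/s.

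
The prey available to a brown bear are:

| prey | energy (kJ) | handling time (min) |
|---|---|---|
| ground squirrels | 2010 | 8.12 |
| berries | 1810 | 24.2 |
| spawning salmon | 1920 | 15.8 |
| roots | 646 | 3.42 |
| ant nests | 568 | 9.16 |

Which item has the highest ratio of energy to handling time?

Profitability E/h (kJ/min): ground squirrels = 2010/8.12 = 248, berries = 1810/24.2 = 74.8, spawning salmon = 1920/15.8 = 122, roots = 646/3.42 = 189, ant nests = 568/9.16 = 62.
Ranked: ground squirrels > roots > spawning salmon > berries > ant nests.

ground squirrels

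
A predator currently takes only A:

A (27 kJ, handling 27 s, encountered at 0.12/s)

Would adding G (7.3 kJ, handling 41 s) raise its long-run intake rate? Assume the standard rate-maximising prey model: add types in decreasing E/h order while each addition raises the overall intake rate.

Intake rate on the current diet: R = (0.12×27) / (1 + 0.12×27) = 3.24/4.24 = 0.7642 kJ/s.
G: E/h = 7.3/41 = 0.178 kJ/s.
Since 0.178 < R, time spent handling G is better spent searching.

No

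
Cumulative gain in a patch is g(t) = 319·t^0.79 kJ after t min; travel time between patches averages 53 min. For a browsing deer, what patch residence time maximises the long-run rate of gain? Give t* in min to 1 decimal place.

By the marginal value theorem, leave when the instantaneous gain rate g'(t) equals the habitat-wide average g(t)/(T + t).
g'(t) = 0.79·319·t^-0.21. Setting 0.79·319·t^-0.21 = 319·t^0.79/(53+t) gives 0.79(53+t) = t, so 0.21·t = 0.79×53.
t* = 0.79×53/0.21 = 199.4 min.

199.4 min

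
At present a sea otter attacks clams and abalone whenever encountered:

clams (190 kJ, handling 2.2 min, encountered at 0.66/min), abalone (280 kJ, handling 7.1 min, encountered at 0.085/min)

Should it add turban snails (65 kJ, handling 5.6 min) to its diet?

No

Intake rate on the current diet: R = (0.66×190 + 0.085×280) / (1 + 0.66×2.2 + 0.085×7.1) = 149.2/3.056 = 48.83 kJ/min.
turban snails: E/h = 65/5.6 = 11.61 kJ/min.
11.61 < 48.83, so adding turban snails would lower the average — exclude it.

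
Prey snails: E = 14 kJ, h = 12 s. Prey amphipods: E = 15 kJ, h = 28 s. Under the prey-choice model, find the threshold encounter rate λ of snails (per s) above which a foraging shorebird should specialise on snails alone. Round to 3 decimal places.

0.071 per s

At the threshold, the rate on snails alone equals the profitability of amphipods: λ·14/(1 + λ·12) = 15/28 = 0.5357.
Rearranging, λ(14 − 0.5357×12) = 0.5357, so λ = 0.5357/7.571 = 0.07075 per s.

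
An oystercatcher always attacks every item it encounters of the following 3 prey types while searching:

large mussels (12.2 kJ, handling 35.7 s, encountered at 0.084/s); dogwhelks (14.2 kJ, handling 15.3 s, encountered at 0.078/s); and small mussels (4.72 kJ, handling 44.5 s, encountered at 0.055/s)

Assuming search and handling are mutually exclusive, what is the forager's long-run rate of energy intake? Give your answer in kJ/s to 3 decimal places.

0.313 kJ/s

R = (0.084×12.2 + 0.078×14.2 + 0.055×4.72) / (1 + 0.084×35.7 + 0.078×15.3 + 0.055×44.5) = 2.392/7.64 = 0.3131 kJ/s.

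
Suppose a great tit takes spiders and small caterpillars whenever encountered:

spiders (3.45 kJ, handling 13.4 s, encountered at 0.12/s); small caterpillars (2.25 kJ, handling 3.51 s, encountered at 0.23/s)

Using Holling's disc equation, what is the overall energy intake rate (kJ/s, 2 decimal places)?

0.27 kJ/s

R = (0.12×3.45 + 0.23×2.25) / (1 + 0.12×13.4 + 0.23×3.51) = 0.9315/3.415 = 0.2727 kJ/s.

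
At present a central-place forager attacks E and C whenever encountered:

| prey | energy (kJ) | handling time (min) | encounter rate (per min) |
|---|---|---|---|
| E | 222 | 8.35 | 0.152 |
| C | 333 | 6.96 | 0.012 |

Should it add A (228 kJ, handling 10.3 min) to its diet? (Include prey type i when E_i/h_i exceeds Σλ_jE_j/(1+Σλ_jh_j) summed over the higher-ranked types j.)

On E and C alone, R = ΣλE/(1+Σλh) = 37.74/2.353 = 16.04 kJ/min.
A: E/h = 228/10.3 = 22.14 kJ/min.
Since 22.14 > R, including A increases the long-run rate.

Yes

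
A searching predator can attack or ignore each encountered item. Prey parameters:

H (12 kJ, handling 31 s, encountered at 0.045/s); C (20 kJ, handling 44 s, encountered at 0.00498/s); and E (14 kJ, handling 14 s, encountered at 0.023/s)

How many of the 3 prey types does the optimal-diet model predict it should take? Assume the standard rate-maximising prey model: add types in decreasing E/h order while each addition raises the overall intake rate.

E/h in descending order: E 1, C 0.455, H 0.387 kJ/s. The optimal diet is the largest prefix of this list for which every included type satisfies E_i/h_i > R on the types above it.
Rate on top 1: 0.2436. C: 0.455 > 0.2436 → include.
Rate on top 2: 0.2736. H: 0.387 > 0.2736 → include.
Optimal diet: E, C, H — 3 of 3 types.

3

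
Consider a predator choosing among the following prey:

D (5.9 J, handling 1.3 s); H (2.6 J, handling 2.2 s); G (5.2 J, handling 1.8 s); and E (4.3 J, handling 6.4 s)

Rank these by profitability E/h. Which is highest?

D

Profitability E/h (J/s): D = 5.9/1.3 = 4.54, H = 2.6/2.2 = 1.18, G = 5.2/1.8 = 2.89, E = 4.3/6.4 = 0.672.
Ranked: D > G > H > E.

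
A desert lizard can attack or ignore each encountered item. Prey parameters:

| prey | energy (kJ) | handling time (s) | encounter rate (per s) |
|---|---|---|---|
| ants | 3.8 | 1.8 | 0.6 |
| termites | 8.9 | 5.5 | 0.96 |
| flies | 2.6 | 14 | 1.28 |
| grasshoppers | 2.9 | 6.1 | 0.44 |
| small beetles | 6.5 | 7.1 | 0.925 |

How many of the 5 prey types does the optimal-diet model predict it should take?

Rank by E/h (kJ/s): ants 2.11, termites 1.62, small beetles 0.915, grasshoppers 0.475, flies 0.186. Include each in turn until the next type's E/h falls below the running intake rate.
Rate on top 1: 1.096. termites: 1.62 > 1.096 → include.
Rate on top 2: 1.471. small beetles: 0.915 < 1.471 → exclude; stop.
Optimal diet: ants, termites — 2 of 5 types.

2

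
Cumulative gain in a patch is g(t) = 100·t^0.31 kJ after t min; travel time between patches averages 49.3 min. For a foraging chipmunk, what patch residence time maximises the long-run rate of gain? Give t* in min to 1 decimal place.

22.1 min

Maximise g(t)/(T+t): set derivative to zero → g'(t)(T+t) = g(t).
g'(t) = 0.31·100·t^-0.69. Setting 0.31·100·t^-0.69 = 100·t^0.31/(49.3+t) gives 0.31(49.3+t) = t, so 0.69·t = 0.31×49.3.
t* = 0.31×49.3/0.69 = 22.15 min.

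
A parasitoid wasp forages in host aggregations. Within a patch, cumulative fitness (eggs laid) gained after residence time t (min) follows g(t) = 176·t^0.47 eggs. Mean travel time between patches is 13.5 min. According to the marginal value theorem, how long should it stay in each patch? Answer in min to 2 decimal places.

By the marginal value theorem, leave when the instantaneous gain rate g'(t) equals the habitat-wide average g(t)/(T + t).
g'(t) = 0.47·176·t^-0.53. Setting 0.47·176·t^-0.53 = 176·t^0.47/(13.5+t) gives 0.47(13.5+t) = t, so 0.53·t = 0.47×13.5.
t* = 0.47×13.5/0.53 = 11.97 min.

11.97 min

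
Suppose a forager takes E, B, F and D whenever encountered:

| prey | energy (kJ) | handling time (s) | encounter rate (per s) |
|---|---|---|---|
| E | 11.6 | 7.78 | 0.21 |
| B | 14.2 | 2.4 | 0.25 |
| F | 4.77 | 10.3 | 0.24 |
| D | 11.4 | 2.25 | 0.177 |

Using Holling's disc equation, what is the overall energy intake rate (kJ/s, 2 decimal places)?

1.50 kJ/s

R = Σλ_iE_i / (1 + Σλ_ih_i)
Numerator: 0.21×11.6 + 0.25×14.2 + 0.24×4.77 + 0.177×11.4 = 9.149
Denominator: 1 + 0.21×7.78 + 0.25×2.4 + 0.24×10.3 + 0.177×2.25 = 6.104
R = 9.149/6.104 = 1.499 kJ/s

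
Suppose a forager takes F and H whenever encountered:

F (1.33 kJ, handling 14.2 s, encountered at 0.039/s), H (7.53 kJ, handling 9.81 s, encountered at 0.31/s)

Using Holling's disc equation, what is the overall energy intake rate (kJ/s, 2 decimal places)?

R = (0.039×1.33 + 0.31×7.53) / (1 + 0.039×14.2 + 0.31×9.81) = 2.386/4.595 = 0.5193 kJ/s.

0.52 kJ/s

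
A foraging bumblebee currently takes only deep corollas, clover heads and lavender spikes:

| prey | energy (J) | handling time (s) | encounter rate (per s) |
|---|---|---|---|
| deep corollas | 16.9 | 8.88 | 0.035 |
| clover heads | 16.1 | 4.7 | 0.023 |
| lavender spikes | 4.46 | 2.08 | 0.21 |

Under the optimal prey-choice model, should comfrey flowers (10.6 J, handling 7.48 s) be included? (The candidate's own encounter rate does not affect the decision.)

Yes

Current rate: (0.035×16.9 + 0.023×16.1 + 0.21×4.46)/(1 + 0.035×8.88 + 0.023×4.7 + 0.21×2.08) = 1.023 J/s.
comfrey flowers: E/h = 10.6/7.48 = 1.417 J/s.
1.417 > 1.023, so adding comfrey flowers raises the average — include it.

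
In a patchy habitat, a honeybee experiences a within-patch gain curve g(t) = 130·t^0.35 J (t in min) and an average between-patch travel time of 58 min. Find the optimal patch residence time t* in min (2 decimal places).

Maximise g(t)/(T+t): set derivative to zero → g'(t)(T+t) = g(t).
g'(t) = 0.35·130·t^-0.65. Setting 0.35·130·t^-0.65 = 130·t^0.35/(58+t) gives 0.35(58+t) = t, so 0.65·t = 0.35×58.
t* = 0.35×58/0.65 = 31.23 min.

31.23 min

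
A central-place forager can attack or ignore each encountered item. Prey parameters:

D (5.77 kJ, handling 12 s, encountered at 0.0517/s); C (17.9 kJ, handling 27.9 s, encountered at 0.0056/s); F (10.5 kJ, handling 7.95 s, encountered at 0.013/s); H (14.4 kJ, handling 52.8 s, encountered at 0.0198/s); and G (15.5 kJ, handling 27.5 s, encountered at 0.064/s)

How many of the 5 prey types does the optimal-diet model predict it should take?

4

E/h in descending order: F 1.32, C 0.642, G 0.564, D 0.481, H 0.273 kJ/s. The optimal diet is the largest prefix of this list for which every included type satisfies E_i/h_i > R on the types above it.
Rate on top 1: 0.1237. C: 0.642 > 0.1237 → include.
Rate on top 2: 0.188. G: 0.564 > 0.188 → include.
Rate on top 3: 0.4069. D: 0.481 > 0.4069 → include.
Rate on top 4: 0.4195. H: 0.273 < 0.4195 → exclude; stop.
Optimal diet: F, C, G, D — 4 of 5 types.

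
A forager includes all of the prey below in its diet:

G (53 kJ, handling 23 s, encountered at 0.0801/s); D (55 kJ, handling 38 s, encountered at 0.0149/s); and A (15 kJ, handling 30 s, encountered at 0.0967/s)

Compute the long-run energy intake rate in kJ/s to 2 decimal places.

1.03 kJ/s

R = Σλ_iE_i / (1 + Σλ_ih_i)
Numerator: 0.0801×53 + 0.0149×55 + 0.0967×15 = 6.515
Denominator: 1 + 0.0801×23 + 0.0149×38 + 0.0967×30 = 6.309
R = 6.515/6.309 = 1.033 kJ/s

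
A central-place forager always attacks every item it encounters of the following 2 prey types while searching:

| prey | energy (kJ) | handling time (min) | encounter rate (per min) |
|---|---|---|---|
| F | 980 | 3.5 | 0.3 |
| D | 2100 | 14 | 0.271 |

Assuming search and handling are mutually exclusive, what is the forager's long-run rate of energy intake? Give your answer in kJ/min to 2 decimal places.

147.69 kJ/min

R = (0.3×980 + 0.271×2100) / (1 + 0.3×3.5 + 0.271×14) = 863.1/5.844 = 147.7 kJ/min.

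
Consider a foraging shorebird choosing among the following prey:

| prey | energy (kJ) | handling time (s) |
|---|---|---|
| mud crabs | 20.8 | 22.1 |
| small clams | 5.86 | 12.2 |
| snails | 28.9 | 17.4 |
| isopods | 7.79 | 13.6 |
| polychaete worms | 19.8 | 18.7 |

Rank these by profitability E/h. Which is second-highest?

polychaete worms

In descending order of E/h:
snails: 28.9/17.4 = 1.66 kJ/s
polychaete worms: 19.8/18.7 = 1.06 kJ/s
mud crabs: 20.8/22.1 = 0.941 kJ/s
isopods: 7.79/13.6 = 0.573 kJ/s
small clams: 5.86/12.2 = 0.48 kJ/s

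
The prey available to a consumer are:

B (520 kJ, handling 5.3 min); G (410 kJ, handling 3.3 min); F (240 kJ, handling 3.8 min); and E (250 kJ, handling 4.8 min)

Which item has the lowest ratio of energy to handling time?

E

In descending order of E/h:
G: 410/3.3 = 124 kJ/min
B: 520/5.3 = 98.1 kJ/min
F: 240/3.8 = 63.2 kJ/min
E: 250/4.8 = 52.1 kJ/min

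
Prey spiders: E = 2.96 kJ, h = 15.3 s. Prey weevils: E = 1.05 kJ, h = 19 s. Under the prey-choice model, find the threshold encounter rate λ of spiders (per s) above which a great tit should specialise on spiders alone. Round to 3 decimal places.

At the threshold, the rate on spiders alone equals the profitability of weevils: λ·2.96/(1 + λ·15.3) = 1.05/19 = 0.05526.
Rearranging, λ(2.96 − 0.05526×15.3) = 0.05526, so λ = 0.05526/2.114 = 0.02614 per s.

0.026 per s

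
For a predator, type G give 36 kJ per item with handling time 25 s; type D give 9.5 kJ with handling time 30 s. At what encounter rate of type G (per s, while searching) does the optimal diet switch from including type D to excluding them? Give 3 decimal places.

The zero-one rule: include type D iff E₂/h₂ > λE₁/(1+λh₁). Equality gives the switch point.
λE₁h₂ = E₂ + λE₂h₁ ⇒ λ = E₂/(E₁h₂ − E₂h₁) = 9.5/(1080 − 237.5) = 0.01128 per s.

0.011 per s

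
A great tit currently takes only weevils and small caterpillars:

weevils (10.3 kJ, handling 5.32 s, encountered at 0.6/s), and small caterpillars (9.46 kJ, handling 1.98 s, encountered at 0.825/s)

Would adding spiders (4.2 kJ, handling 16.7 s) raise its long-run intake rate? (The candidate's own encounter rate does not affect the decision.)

Current rate: (0.6×10.3 + 0.825×9.46)/(1 + 0.6×5.32 + 0.825×1.98) = 2.401 kJ/s.
spiders: E/h = 4.2/16.7 = 0.2515 kJ/s.
0.2515 < 2.401, so adding spiders would lower the average — exclude it.

No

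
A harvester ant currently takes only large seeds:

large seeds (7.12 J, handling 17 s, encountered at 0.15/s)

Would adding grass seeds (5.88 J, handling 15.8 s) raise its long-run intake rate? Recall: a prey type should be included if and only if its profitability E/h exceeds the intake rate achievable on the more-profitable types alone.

Current rate: (0.15×7.12)/(1 + 0.15×17) = 0.3008 J/s.
grass seeds: E/h = 5.88/15.8 = 0.3722 J/s.
0.3722 > 0.3008, so adding grass seeds raises the average — include it.

Yes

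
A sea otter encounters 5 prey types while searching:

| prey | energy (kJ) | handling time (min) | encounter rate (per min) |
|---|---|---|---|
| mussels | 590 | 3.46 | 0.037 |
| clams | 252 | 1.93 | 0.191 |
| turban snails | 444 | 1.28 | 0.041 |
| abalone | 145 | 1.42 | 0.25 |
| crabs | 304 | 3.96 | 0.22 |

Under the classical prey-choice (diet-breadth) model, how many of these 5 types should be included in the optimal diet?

5

Rank by E/h (kJ/min): turban snails 347, mussels 171, clams 131, abalone 102, crabs 76.8. Include each in turn until the next type's E/h falls below the running intake rate.
Rate on top 1: 17.3. mussels: 171 > 17.3 → include.
Rate on top 2: 33.91. clams: 131 > 33.91 → include.
Rate on top 3: 56.91. abalone: 102 > 56.91 → include.
Rate on top 4: 65.34. crabs: 76.8 > 65.34 → include.
Optimal diet: turban snails, mussels, clams, abalone, crabs — 5 of 5 types.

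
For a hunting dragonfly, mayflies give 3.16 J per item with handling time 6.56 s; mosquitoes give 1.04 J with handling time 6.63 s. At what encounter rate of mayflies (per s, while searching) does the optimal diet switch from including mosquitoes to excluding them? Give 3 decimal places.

0.074 per s

At the threshold, the rate on mayflies alone equals the profitability of mosquitoes: λ·3.16/(1 + λ·6.56) = 1.04/6.63 = 0.1569.
Rearranging, λ(3.16 − 0.1569×6.56) = 0.1569, so λ = 0.1569/2.131 = 0.07361 per s.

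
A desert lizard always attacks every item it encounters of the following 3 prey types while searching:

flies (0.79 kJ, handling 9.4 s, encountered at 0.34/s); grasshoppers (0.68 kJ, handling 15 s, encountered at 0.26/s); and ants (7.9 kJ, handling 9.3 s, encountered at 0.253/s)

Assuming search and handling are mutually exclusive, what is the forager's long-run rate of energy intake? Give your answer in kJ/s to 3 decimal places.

0.234 kJ/s

R = (0.34×0.79 + 0.26×0.68 + 0.253×7.9) / (1 + 0.34×9.4 + 0.26×15 + 0.253×9.3) = 2.444/10.45 = 0.2339 kJ/s.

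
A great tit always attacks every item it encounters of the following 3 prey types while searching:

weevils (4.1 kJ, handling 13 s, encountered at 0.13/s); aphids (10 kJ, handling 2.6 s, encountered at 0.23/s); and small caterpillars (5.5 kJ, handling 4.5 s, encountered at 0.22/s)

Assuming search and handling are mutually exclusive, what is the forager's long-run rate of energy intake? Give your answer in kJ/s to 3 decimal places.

R = (0.13×4.1 + 0.23×10 + 0.22×5.5) / (1 + 0.13×13 + 0.23×2.6 + 0.22×4.5) = 4.043/4.278 = 0.9451 kJ/s.

0.945 kJ/s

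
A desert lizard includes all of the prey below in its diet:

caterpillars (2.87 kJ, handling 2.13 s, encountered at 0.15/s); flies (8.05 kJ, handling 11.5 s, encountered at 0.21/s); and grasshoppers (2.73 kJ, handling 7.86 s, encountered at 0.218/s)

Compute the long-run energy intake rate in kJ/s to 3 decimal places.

R = Σλ_iE_i / (1 + Σλ_ih_i)
Numerator: 0.15×2.87 + 0.21×8.05 + 0.218×2.73 = 2.716
Denominator: 1 + 0.15×2.13 + 0.21×11.5 + 0.218×7.86 = 5.448
R = 2.716/5.448 = 0.4986 kJ/s

0.499 kJ/s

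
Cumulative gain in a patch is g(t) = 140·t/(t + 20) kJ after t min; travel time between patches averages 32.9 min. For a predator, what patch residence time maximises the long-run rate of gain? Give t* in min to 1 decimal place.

25.7 min

By the marginal value theorem, leave when the instantaneous gain rate g'(t) equals the habitat-wide average g(t)/(T + t).
g'(t) = 140·20/(t + 20)². Setting 140·20/(t+20)² = 140t/[(t+20)(32.9+t)] gives 20(32.9+t) = t(t+20), so t² = 20×32.9 = 658.
t* = √658 = 25.65 min.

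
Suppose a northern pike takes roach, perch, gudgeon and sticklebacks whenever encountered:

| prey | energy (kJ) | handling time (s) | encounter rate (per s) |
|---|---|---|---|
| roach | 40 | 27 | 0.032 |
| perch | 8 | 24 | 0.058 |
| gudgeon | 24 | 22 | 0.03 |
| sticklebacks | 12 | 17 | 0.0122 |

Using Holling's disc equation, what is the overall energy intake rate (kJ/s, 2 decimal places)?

0.63 kJ/s

Energy encountered per unit search time: 0.032×40 + 0.058×8 + 0.03×24 + 0.0122×12 = 2.61 kJ/s.
Handling time per unit search time: 0.032×27 + 0.058×24 + 0.03×22 + 0.0122×17 = 3.123.
Rate = 2.61/(1 + 3.123) = 0.6331 kJ/s.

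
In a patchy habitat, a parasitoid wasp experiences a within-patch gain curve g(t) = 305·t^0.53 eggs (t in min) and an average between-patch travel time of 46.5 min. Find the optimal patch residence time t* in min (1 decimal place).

Optimal t* satisfies g'(t*) = g(t*)/(T + t*).
g'(t) = 0.53·305·t^-0.47. Setting 0.53·305·t^-0.47 = 305·t^0.53/(46.5+t) gives 0.53(46.5+t) = t, so 0.47·t = 0.53×46.5.
t* = 0.53×46.5/0.47 = 52.44 min.

52.4 min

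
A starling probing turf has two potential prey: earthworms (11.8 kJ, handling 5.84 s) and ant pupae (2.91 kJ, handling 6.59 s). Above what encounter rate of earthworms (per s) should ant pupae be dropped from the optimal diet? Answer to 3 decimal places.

0.048 per s

The zero-one rule: include ant pupae iff E₂/h₂ > λE₁/(1+λh₁). Equality gives the switch point.
λE₁h₂ = E₂ + λE₂h₁ ⇒ λ = E₂/(E₁h₂ − E₂h₁) = 2.91/(77.76 − 16.99) = 0.04789 per s.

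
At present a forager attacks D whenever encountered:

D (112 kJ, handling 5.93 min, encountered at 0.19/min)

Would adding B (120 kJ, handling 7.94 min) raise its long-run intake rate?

Intake rate on the current diet: R = (0.19×112) / (1 + 0.19×5.93) = 21.28/2.127 = 10.01 kJ/min.
Profitability of B: 120/7.94 = 15.11 kJ/min.
15.11 > 10.01, so adding B raises the average — include it.

Yes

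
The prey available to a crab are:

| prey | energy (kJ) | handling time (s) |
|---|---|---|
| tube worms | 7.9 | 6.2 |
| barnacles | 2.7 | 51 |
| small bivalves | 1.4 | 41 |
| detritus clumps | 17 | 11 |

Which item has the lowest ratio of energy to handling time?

Profitability E/h (kJ/s): tube worms = 7.9/6.2 = 1.27, barnacles = 2.7/51 = 0.0529, small bivalves = 1.4/41 = 0.0341, detritus clumps = 17/11 = 1.55.
Ranked: detritus clumps > tube worms > barnacles > small bivalves.

small bivalves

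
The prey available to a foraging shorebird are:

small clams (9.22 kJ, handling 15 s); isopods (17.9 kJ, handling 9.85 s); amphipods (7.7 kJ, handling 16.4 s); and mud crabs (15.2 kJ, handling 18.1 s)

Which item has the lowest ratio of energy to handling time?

In descending order of E/h:
isopods: 17.9/9.85 = 1.82 kJ/s
mud crabs: 15.2/18.1 = 0.84 kJ/s
small clams: 9.22/15 = 0.615 kJ/s
amphipods: 7.7/16.4 = 0.47 kJ/s

amphipods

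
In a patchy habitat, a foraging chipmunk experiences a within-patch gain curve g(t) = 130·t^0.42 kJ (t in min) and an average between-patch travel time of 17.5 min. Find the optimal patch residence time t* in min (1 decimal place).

12.7 min

Optimal t* satisfies g'(t*) = g(t*)/(T + t*).
g'(t) = 0.42·130·t^-0.58. Setting 0.42·130·t^-0.58 = 130·t^0.42/(17.5+t) gives 0.42(17.5+t) = t, so 0.58·t = 0.42×17.5.
t* = 0.42×17.5/0.58 = 12.67 min.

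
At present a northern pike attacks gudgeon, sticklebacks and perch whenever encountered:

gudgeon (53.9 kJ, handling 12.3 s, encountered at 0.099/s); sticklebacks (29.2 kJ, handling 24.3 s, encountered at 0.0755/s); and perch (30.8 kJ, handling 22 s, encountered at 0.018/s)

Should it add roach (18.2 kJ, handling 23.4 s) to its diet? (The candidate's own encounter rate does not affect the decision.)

Intake rate on the current diet: R = (0.099×53.9 + 0.0755×29.2 + 0.018×30.8) / (1 + 0.099×12.3 + 0.0755×24.3 + 0.018×22) = 8.095/4.448 = 1.82 kJ/s.
roach: E/h = 18.2/23.4 = 0.7778 kJ/s.
Since 0.7778 < R, time spent handling roach is better spent searching.

No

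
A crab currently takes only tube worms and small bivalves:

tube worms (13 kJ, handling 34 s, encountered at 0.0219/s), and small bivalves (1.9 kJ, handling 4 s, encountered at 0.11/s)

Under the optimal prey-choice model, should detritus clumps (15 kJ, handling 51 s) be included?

Current rate: (0.0219×13 + 0.11×1.9)/(1 + 0.0219×34 + 0.11×4) = 0.226 kJ/s.
detritus clumps: E/h = 15/51 = 0.2941 kJ/s.
0.2941 > 0.226, so adding detritus clumps raises the average — include it.

Yes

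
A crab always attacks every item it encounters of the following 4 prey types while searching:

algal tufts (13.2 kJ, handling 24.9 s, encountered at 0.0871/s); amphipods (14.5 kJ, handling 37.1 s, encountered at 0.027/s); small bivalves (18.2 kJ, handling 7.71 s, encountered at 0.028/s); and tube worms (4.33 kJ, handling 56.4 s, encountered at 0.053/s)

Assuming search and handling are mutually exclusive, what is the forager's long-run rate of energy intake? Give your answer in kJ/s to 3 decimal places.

0.309 kJ/s

R = (0.0871×13.2 + 0.027×14.5 + 0.028×18.2 + 0.053×4.33) / (1 + 0.0871×24.9 + 0.027×37.1 + 0.028×7.71 + 0.053×56.4) = 2.28/7.376 = 0.3092 kJ/s.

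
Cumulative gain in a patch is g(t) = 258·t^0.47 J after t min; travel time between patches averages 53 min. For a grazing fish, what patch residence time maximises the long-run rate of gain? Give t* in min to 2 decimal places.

By the marginal value theorem, leave when the instantaneous gain rate g'(t) equals the habitat-wide average g(t)/(T + t).
g'(t) = 0.47·258·t^-0.53. Setting 0.47·258·t^-0.53 = 258·t^0.47/(53+t) gives 0.47(53+t) = t, so 0.53·t = 0.47×53.
t* = 0.47×53/0.53 = 47 min.

47.00 min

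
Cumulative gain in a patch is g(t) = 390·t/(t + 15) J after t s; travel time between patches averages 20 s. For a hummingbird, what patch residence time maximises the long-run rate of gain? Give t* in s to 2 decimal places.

By the marginal value theorem, leave when the instantaneous gain rate g'(t) equals the habitat-wide average g(t)/(T + t).
g'(t) = 390·15/(t + 15)². Setting 390·15/(t+15)² = 390t/[(t+15)(20+t)] gives 15(20+t) = t(t+15), so t² = 15×20 = 300.
t* = √300 = 17.32 s.

17.32 s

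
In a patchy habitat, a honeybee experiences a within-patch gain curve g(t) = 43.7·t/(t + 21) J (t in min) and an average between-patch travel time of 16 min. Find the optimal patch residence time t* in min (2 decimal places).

Maximise g(t)/(T+t): set derivative to zero → g'(t)(T+t) = g(t).
g'(t) = 43.7·21/(t + 21)². Setting 43.7·21/(t+21)² = 43.7t/[(t+21)(16+t)] gives 21(16+t) = t(t+21), so t² = 21×16 = 336.
t* = √336 = 18.33 min.

18.33 min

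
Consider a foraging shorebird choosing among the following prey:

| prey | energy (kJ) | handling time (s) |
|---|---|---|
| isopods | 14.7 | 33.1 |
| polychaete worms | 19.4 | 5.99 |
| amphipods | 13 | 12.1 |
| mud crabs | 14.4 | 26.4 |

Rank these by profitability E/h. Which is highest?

polychaete worms

In descending order of E/h:
polychaete worms: 19.4/5.99 = 3.24 kJ/s
amphipods: 13/12.1 = 1.07 kJ/s
mud crabs: 14.4/26.4 = 0.545 kJ/s
isopods: 14.7/33.1 = 0.444 kJ/s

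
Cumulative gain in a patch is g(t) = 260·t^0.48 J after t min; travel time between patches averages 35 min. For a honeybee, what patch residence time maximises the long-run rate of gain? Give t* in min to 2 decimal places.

Optimal t* satisfies g'(t*) = g(t*)/(T + t*).
g'(t) = 0.48·260·t^-0.52. Setting 0.48·260·t^-0.52 = 260·t^0.48/(35+t) gives 0.48(35+t) = t, so 0.52·t = 0.48×35.
t* = 0.48×35/0.52 = 32.31 min.

32.31 min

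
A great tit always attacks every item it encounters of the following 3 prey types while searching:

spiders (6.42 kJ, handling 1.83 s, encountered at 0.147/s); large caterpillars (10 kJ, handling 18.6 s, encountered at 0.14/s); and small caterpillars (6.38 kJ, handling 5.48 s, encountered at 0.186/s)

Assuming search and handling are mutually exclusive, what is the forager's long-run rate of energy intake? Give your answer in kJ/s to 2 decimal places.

0.72 kJ/s

Energy encountered per unit search time: 0.147×6.42 + 0.14×10 + 0.186×6.38 = 3.53 kJ/s.
Handling time per unit search time: 0.147×1.83 + 0.14×18.6 + 0.186×5.48 = 3.892.
Rate = 3.53/(1 + 3.892) = 0.7216 kJ/s.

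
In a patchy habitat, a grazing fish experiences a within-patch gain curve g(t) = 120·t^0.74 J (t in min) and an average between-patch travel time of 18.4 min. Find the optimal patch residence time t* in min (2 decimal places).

By the marginal value theorem, leave when the instantaneous gain rate g'(t) equals the habitat-wide average g(t)/(T + t).
g'(t) = 0.74·120·t^-0.26. Setting 0.74·120·t^-0.26 = 120·t^0.74/(18.4+t) gives 0.74(18.4+t) = t, so 0.26·t = 0.74×18.4.
t* = 0.74×18.4/0.26 = 52.37 min.

52.37 min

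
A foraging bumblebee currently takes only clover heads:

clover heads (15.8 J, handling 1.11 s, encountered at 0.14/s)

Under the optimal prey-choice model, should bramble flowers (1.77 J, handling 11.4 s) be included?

On clover heads alone, R = ΣλE/(1+Σλh) = 2.212/1.155 = 1.914 J/s.
bramble flowers: E/h = 1.77/11.4 = 0.1553 J/s.
Since 0.1553 < R, time spent handling bramble flowers is better spent searching.

No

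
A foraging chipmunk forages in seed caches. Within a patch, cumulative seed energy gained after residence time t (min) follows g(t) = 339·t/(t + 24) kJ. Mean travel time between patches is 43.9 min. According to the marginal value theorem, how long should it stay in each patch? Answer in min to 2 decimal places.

32.46 min

By the marginal value theorem, leave when the instantaneous gain rate g'(t) equals the habitat-wide average g(t)/(T + t).
g'(t) = 339·24/(t + 24)². Setting 339·24/(t+24)² = 339t/[(t+24)(43.9+t)] gives 24(43.9+t) = t(t+24), so t² = 24×43.9 = 1054.
t* = √1054 = 32.46 min.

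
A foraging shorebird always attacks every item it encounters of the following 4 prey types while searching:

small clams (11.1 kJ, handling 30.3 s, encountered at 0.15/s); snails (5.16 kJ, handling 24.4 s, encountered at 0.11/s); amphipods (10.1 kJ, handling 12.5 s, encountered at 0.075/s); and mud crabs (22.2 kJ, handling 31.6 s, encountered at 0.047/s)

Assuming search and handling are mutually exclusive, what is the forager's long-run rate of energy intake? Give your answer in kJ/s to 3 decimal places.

R = (0.15×11.1 + 0.11×5.16 + 0.075×10.1 + 0.047×22.2) / (1 + 0.15×30.3 + 0.11×24.4 + 0.075×12.5 + 0.047×31.6) = 4.034/10.65 = 0.3787 kJ/s.

0.379 kJ/s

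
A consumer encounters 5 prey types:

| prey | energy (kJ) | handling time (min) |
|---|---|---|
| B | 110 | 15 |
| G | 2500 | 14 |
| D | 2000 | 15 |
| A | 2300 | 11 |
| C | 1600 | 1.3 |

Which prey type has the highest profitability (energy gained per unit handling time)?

In descending order of E/h:
C: 1600/1.3 = 1.23e+03 kJ/min
A: 2300/11 = 209 kJ/min
G: 2500/14 = 179 kJ/min
D: 2000/15 = 133 kJ/min
B: 110/15 = 7.33 kJ/min

C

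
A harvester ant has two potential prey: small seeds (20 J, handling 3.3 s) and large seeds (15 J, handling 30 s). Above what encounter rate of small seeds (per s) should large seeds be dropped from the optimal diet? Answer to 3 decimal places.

The zero-one rule: include large seeds iff E₂/h₂ > λE₁/(1+λh₁). Equality gives the switch point.
λE₁h₂ = E₂ + λE₂h₁ ⇒ λ = E₂/(E₁h₂ − E₂h₁) = 15/(600 − 49.5) = 0.02725 per s.

0.027 per s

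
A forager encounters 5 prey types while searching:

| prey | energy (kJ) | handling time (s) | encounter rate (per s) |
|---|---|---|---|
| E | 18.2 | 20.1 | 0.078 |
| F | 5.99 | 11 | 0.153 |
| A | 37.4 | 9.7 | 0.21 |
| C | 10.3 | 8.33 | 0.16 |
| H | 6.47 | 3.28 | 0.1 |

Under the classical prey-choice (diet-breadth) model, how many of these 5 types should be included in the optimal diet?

Rank by E/h (kJ/s): A 3.86, H 1.97, C 1.24, E 0.905, F 0.545. Include each in turn until the next type's E/h falls below the running intake rate.
Rate on top 1: 2.586. H: 1.97 < 2.586 → exclude; stop.
Optimal diet: A — 1 of 5 types.

1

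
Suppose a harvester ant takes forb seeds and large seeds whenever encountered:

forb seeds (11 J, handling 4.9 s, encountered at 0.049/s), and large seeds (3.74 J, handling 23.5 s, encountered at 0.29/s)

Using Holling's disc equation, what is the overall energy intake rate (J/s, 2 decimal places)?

R = (0.049×11 + 0.29×3.74) / (1 + 0.049×4.9 + 0.29×23.5) = 1.624/8.055 = 0.2016 J/s.

0.20 J/s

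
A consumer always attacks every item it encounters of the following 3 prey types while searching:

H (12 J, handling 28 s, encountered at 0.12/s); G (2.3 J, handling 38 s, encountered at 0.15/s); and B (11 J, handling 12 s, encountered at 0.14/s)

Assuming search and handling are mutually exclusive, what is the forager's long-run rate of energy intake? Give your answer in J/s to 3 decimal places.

0.283 J/s

Energy encountered per unit search time: 0.12×12 + 0.15×2.3 + 0.14×11 = 3.325 J/s.
Handling time per unit search time: 0.12×28 + 0.15×38 + 0.14×12 = 10.74.
Rate = 3.325/(1 + 10.74) = 0.2832 J/s.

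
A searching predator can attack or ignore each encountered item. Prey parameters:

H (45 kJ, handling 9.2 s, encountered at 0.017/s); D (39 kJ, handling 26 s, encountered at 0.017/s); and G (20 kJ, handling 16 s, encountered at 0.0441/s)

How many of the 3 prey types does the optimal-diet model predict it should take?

3

E/h in descending order: H 4.89, D 1.5, G 1.25 kJ/s. The optimal diet is the largest prefix of this list for which every included type satisfies E_i/h_i > R on the types above it.
Rate on top 1: 0.6615. D: 1.5 > 0.6615 → include.
Rate on top 2: 0.8934. G: 1.25 > 0.8934 → include.
Optimal diet: H, D, G — 3 of 3 types.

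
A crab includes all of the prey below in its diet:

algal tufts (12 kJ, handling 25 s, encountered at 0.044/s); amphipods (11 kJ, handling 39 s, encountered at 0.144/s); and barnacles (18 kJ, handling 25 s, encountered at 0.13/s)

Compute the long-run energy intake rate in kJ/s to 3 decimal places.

0.406 kJ/s

R = (0.044×12 + 0.144×11 + 0.13×18) / (1 + 0.044×25 + 0.144×39 + 0.13×25) = 4.452/10.97 = 0.406 kJ/s.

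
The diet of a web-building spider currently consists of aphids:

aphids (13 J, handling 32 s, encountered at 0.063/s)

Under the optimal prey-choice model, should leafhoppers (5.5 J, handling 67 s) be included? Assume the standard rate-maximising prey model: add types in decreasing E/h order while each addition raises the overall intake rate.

No

Current rate: (0.063×13)/(1 + 0.063×32) = 0.2716 J/s.
leafhoppers: E/h = 5.5/67 = 0.08209 J/s.
Since 0.08209 < R, time spent handling leafhoppers is better spent searching.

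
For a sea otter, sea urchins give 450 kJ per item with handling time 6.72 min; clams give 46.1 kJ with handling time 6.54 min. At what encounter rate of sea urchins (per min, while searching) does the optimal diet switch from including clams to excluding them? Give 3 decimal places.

0.018 per min

At the threshold, the rate on sea urchins alone equals the profitability of clams: λ·450/(1 + λ·6.72) = 46.1/6.54 = 7.049.
Rearranging, λ(450 − 7.049×6.72) = 7.049, so λ = 7.049/402.6 = 0.01751 per min.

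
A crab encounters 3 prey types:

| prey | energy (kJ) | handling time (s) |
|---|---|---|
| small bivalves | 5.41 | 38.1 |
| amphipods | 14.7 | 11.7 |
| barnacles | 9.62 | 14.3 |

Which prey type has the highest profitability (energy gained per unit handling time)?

Profitability E/h (kJ/s): small bivalves = 5.41/38.1 = 0.142, amphipods = 14.7/11.7 = 1.26, barnacles = 9.62/14.3 = 0.673.
Ranked: amphipods > barnacles > small bivalves.

amphipods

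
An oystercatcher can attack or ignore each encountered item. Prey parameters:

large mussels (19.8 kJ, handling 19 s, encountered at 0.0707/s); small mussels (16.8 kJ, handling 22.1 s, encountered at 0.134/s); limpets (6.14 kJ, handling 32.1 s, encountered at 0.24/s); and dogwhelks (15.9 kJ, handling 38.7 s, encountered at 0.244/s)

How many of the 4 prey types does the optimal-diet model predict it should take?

2

Rank by E/h (kJ/s): large mussels 1.04, small mussels 0.76, dogwhelks 0.411, limpets 0.191. Include each in turn until the next type's E/h falls below the running intake rate.
Rate on top 1: 0.5974. small mussels: 0.76 > 0.5974 → include.
Rate on top 2: 0.6883. dogwhelks: 0.411 < 0.6883 → exclude; stop.
Optimal diet: large mussels, small mussels — 2 of 4 types.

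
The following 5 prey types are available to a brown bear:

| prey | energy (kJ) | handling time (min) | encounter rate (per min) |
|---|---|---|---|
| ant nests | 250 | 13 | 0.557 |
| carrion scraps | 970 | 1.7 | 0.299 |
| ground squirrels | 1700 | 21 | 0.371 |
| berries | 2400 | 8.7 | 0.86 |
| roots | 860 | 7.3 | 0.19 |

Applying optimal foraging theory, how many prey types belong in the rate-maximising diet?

E/h in descending order: carrion scraps 571, berries 276, roots 118, ground squirrels 81, ant nests 19.2 kJ/min. The optimal diet is the largest prefix of this list for which every included type satisfies E_i/h_i > R on the types above it.
Rate on top 1: 192.3. berries: 276 > 192.3 → include.
Rate on top 2: 261.8. roots: 118 < 261.8 → exclude; stop.
Optimal diet: carrion scraps, berries — 2 of 5 types.

2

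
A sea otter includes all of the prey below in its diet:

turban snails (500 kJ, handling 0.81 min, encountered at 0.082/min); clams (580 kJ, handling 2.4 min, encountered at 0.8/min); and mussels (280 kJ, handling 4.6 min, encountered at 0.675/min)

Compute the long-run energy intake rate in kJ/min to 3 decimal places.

R = Σλ_iE_i / (1 + Σλ_ih_i)
Numerator: 0.082×500 + 0.8×580 + 0.675×280 = 694
Denominator: 1 + 0.082×0.81 + 0.8×2.4 + 0.675×4.6 = 6.091
R = 694/6.091 = 113.9 kJ/min

113.931 kJ/min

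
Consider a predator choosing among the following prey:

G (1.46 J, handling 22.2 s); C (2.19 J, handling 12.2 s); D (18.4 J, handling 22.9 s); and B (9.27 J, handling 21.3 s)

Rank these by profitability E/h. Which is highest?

D

Profitability E/h (J/s): G = 1.46/22.2 = 0.0658, C = 2.19/12.2 = 0.18, D = 18.4/22.9 = 0.803, B = 9.27/21.3 = 0.435.
Ranked: D > B > C > G.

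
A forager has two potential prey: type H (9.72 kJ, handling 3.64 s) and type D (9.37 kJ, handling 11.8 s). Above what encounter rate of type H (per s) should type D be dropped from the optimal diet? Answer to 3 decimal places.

Drop type D once their profitability E₂/h₂ falls below the rate achievable on type H alone: E₂/h₂ = λE₁/(1 + λh₁).
Solve for λ: λE₁h₂ = E₂(1 + λh₁) → λ(E₁h₂ − E₂h₁) = E₂ → λ = E₂/(E₁h₂ − E₂h₁).
λ = 9.37/(9.72×11.8 − 9.37×3.64) = 9.37/80.59 = 0.1163 per s.

0.116 per s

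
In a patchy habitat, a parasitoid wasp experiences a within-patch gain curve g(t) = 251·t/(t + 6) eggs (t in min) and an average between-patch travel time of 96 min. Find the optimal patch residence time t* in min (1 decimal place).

By the marginal value theorem, leave when the instantaneous gain rate g'(t) equals the habitat-wide average g(t)/(T + t).
g'(t) = 251·6/(t + 6)². Setting 251·6/(t+6)² = 251t/[(t+6)(96+t)] gives 6(96+t) = t(t+6), so t² = 6×96 = 576.
t* = √576 = 24 min.

24.0 min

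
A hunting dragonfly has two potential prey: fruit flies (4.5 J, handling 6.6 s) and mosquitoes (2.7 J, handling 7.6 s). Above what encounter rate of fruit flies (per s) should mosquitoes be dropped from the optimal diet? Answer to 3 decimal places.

The zero-one rule: include mosquitoes iff E₂/h₂ > λE₁/(1+λh₁). Equality gives the switch point.
λE₁h₂ = E₂ + λE₂h₁ ⇒ λ = E₂/(E₁h₂ − E₂h₁) = 2.7/(34.2 − 17.82) = 0.1648 per s.

0.165 per s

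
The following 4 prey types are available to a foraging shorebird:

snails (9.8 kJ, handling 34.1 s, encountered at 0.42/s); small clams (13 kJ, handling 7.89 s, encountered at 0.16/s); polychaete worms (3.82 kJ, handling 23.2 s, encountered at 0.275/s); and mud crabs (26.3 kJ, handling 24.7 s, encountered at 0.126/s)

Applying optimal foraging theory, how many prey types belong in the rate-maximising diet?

2

Profitabilities (E/h, kJ/s): small clams 1.65, mud crabs 1.06, snails 0.287, polychaete worms 0.165. Add prey in this order while the next type's profitability exceeds the intake rate on those already taken.
Rate on top 1: 0.9194. mud crabs: 1.06 > 0.9194 → include.
Rate on top 2: 1.004. snails: 0.287 < 1.004 → exclude; stop.
Optimal diet: small clams, mud crabs — 2 of 4 types.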